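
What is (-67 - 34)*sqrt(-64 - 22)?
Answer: -101*I*sqrt(86) ≈ -936.64*I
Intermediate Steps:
(-67 - 34)*sqrt(-64 - 22) = -101*I*sqrt(86)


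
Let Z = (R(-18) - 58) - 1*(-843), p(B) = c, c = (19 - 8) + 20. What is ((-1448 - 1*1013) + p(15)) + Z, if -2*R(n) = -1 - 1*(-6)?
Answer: -3295/2 ≈ -1647.5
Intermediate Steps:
c = 31 (c = 11 + 20 = 31)
R(n) = -5/2 (R(n) = -(-1 - 1*(-6))/2 = -(-1 + 6)/2 = -½*5 = -5/2)
p(B) = 31
Z = 1565/2 (Z = (-5/2 - 58) - 1*(-843) = -121/2 + 843 = 1565/2 ≈ 782.50)
((-1448 - 1*1013) + p(15)) + Z = ((-1448 - 1*1013) + 31) + 1565/2 = ((-1448 - 1013) + 31) + 1565/2 = (-2461 + 31) + 1565/2 = -2430 + 1565/2 = -3295/2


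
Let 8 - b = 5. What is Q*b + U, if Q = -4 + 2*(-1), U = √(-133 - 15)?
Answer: -18 + 2*I*√37 ≈ -18.0 + 12.166*I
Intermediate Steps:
U = 2*I*√37 (U = √(-148) = 2*I*√37 ≈ 12.166*I)
Q = -6 (Q = -4 - 2 = -6)
b = 3 (b = 8 - 1*5 = 8 - 5 = 3)
Q*b + U = -6*3 + 2*I*√37 = -18 + 2*I*√37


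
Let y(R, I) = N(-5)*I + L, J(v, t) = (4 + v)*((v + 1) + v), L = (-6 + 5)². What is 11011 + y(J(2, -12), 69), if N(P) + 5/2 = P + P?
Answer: 20299/2 ≈ 10150.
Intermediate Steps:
L = 1 (L = (-1)² = 1)
N(P) = -5/2 + 2*P (N(P) = -5/2 + (P + P) = -5/2 + 2*P)
J(v, t) = (1 + 2*v)*(4 + v) (J(v, t) = (4 + v)*((1 + v) + v) = (4 + v)*(1 + 2*v) = (1 + 2*v)*(4 + v))
y(R, I) = 1 - 25*I/2 (y(R, I) = (-5/2 + 2*(-5))*I + 1 = (-5/2 - 10)*I + 1 = -25*I/2 + 1 = 1 - 25*I/2)
11011 + y(J(2, -12), 69) = 11011 + (1 - 25/2*69) = 11011 + (1 - 1725/2) = 11011 - 1723/2 = 20299/2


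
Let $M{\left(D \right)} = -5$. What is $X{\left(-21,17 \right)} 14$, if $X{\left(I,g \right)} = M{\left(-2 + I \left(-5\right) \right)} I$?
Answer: $1470$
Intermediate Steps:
$X{\left(I,g \right)} = - 5 I$
$X{\left(-21,17 \right)} 14 = \left(-5\right) \left(-21\right) 14 = 105 \cdot 14 = 1470$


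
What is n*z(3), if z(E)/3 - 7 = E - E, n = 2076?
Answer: 43596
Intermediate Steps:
z(E) = 21 (z(E) = 21 + 3*(E - E) = 21 + 3*0 = 21 + 0 = 21)
n*z(3) = 2076*21 = 43596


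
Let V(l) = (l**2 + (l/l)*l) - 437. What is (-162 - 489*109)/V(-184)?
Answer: -53463/33235 ≈ -1.6086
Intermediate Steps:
V(l) = -437 + l + l**2 (V(l) = (l**2 + 1*l) - 437 = (l**2 + l) - 437 = (l + l**2) - 437 = -437 + l + l**2)
(-162 - 489*109)/V(-184) = (-162 - 489*109)/(-437 - 184 + (-184)**2) = (-162 - 53301)/(-437 - 184 + 33856) = -53463/33235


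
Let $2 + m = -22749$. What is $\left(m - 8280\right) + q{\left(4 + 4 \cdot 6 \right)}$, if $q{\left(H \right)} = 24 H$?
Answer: $-30359$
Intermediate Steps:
$m = -22751$ ($m = -2 - 22749 = -22751$)
$\left(m - 8280\right) + q{\left(4 + 4 \cdot 6 \right)} = \left(-22751 - 8280\right) + 24 \left(4 + 4 \cdot 6\right) = -31031 + 24 \left(4 + 24\right) = -31031 + 24 \cdot 28 = -31031 + 672 = -30359$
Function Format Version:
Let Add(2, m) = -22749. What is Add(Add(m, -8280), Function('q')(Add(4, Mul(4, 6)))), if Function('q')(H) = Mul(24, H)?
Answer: -30359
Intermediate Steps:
m = -22751 (m = Add(-2, -22749) = -22751)
Add(Add(m, -8280), Function('q')(Add(4, Mul(4, 6)))) = Add(Add(-22751, -8280), Mul(24, Add(4, Mul(4, 6)))) = Add(-31031, Mul(24, Add(4, 24))) = Add(-31031, Mul(24, 28)) = Add(-31031, 672) = -30359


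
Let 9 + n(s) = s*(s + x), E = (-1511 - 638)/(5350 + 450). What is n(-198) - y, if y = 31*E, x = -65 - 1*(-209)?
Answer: 62028019/5800 ≈ 10694.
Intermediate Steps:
x = 144 (x = -65 + 209 = 144)
E = -2149/5800 ≈ -0.37052
n(s) = -9 + s*(144 + s) (n(s) = -9 + s*(s + 144) = -9 + s*(144 + s))
y = -66619/5800 (y = 31*(-2149/5800) = -66619/5800 ≈ -11.486)
n(-198) - y = (-9 + (-198)² + 144*(-198)) - 1*(-66619/5800) = (-9 + 39204 - 28512) + 66619/5800 = 10683 + 66619/5800 = 62028019/5800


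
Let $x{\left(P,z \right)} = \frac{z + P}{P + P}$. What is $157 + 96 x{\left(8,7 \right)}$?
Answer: $247$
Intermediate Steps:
$x{\left(P,z \right)} = \frac{P + z}{2 P}$
$157 + 96 x{\left(8,7 \right)} = 157 + 96 \frac{8 + 7}{2 \cdot 8} = 157 + 96 \cdot \frac{1}{2} \cdot \frac{1}{8} \cdot 15 = 157 + 96 \cdot \frac{15}{16} = 157 + 90 = 247$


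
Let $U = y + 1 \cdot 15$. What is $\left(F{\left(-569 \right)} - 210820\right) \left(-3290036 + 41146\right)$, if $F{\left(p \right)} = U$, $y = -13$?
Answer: $684924492020$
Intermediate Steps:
$U = 2$ ($U = -13 + 1 \cdot 15 = -13 + 15 = 2$)
$F{\left(p \right)} = 2$
$\left(F{\left(-569 \right)} - 210820\right) \left(-3290036 + 41146\right) = \left(2 - 210820\right) \left(-3290036 + 41146\right) = \left(-210818\right) \left(-3248890\right) = 684924492020$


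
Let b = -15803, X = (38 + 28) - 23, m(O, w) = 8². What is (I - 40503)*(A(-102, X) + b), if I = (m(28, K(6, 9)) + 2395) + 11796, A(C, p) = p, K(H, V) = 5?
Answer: 413668480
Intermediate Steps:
m(O, w) = 64
X = 43 (X = 66 - 23 = 43)
I = 14255 (I = (64 + 2395) + 11796 = 2459 + 11796 = 14255)
(I - 40503)*(A(-102, X) + b) = (14255 - 40503)*(43 - 15803) = -26248*(-15760) = 413668480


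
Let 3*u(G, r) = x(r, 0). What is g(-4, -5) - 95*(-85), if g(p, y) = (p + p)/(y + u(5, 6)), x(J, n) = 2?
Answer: 104999/13 ≈ 8076.8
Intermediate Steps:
u(G, r) = ⅔ (u(G, r) = (⅓)*2 = ⅔)
g(p, y) = 2*p/(⅔ + y) (g(p, y) = (p + p)/(y + ⅔) = (2*p)/(⅔ + y) = 2*p/(⅔ + y))
g(-4, -5) - 95*(-85) = 6*(-4)/(2 + 3*(-5)) - 95*(-85) = 6*(-4)/(2 - 15) + 8075 = 6*(-4)/(-13) + 8075 = 6*(-4)*(-1/13) + 8075 = 24/13 + 8075 = 104999/13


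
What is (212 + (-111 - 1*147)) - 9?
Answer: -55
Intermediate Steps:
(212 + (-111 - 1*147)) - 9 = (212 + (-111 - 147)) - 9 = (212 - 258) - 9 = -46 - 9 = -55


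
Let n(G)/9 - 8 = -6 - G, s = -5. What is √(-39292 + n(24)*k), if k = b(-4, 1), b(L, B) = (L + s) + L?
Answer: I*√36718 ≈ 191.62*I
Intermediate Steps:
n(G) = 18 - 9*G (n(G) = 72 + 9*(-6 - G) = 72 + (-54 - 9*G) = 18 - 9*G)
b(L, B) = -5 + 2*L (b(L, B) = (L - 5) + L = (-5 + L) + L = -5 + 2*L)
k = -13 (k = -5 + 2*(-4) = -5 - 8 = -13)
√(-39292 + n(24)*k) = √(-39292 + (18 - 9*24)*(-13)) = √(-39292 + (18 - 216)*(-13)) = √(-39292 - 198*(-13)) = √(-39292 + 2574) = √(-36718) = I*√36718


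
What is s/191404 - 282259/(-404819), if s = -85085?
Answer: 19581477021/77483975876 ≈ 0.25272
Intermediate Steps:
s/191404 - 282259/(-404819) = -85085/191404 - 282259/(-404819) = -85085*1/191404 - 282259*(-1/404819) = -85085/191404 + 282259/404819 = 19581477021/77483975876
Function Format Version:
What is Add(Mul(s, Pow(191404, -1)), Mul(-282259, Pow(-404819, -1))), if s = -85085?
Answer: Rational(19581477021, 77483975876) ≈ 0.25272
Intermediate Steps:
Add(Mul(s, Pow(191404, -1)), Mul(-282259, Pow(-404819, -1))) = Add(Mul(-85085, Pow(191404, -1)), Mul(-282259, Pow(-404819, -1))) = Add(Mul(-85085, Rational(1, 191404)), Mul(-282259, Rational(-1, 404819))) = Add(Rational(-85085, 191404), Rational(282259, 404819)) = Rational(19581477021, 77483975876)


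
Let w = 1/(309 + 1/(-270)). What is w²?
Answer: 72900/6960398041 ≈ 1.0474e-5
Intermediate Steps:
w = 270/83429 (w = 1/(309 - 1/270) = 1/(83429/270) = 270/83429 ≈ 0.0032363)
w² = (270/83429)² = 72900/6960398041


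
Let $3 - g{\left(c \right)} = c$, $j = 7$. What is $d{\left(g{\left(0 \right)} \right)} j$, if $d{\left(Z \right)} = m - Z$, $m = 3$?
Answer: $0$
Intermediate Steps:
$g{\left(c \right)} = 3 - c$
$d{\left(Z \right)} = 3 - Z$
$d{\left(g{\left(0 \right)} \right)} j = \left(3 - \left(3 - 0\right)\right) 7 = \left(3 - \left(3 + 0\right)\right) 7 = \left(3 - 3\right) 7 = 0 \cdot 7 = 0$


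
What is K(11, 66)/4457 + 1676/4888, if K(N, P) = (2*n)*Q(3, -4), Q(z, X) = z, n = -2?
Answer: 1852819/5446454 ≈ 0.34019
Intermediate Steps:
K(N, P) = -12 (K(N, P) = (2*(-2))*3 = -4*3 = -12)
K(11, 66)/4457 + 1676/4888 = -12/4457 + 1676/4888 = -12*1/4457 + 1676*(1/4888) = -12/4457 + 419/1222 = 1852819/5446454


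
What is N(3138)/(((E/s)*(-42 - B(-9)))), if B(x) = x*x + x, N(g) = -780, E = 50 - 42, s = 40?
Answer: 650/19 ≈ 34.211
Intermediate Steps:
E = 8
B(x) = x + x² (B(x) = x² + x = x + x²)
N(3138)/(((E/s)*(-42 - B(-9)))) = -780*5/(-42 - (-9)*(1 - 9)) = -780*5/(-42 - (-9)*(-8)) = -780*5/(-42 - 1*72) = -780*5/(-42 - 72) = -780/((⅕)*(-114)) = -780/(-114/5) = -780*(-5/114) = 650/19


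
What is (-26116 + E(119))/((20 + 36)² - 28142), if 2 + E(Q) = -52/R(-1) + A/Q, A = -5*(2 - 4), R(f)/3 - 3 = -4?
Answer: 4658954/4463571 ≈ 1.0438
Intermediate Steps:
R(f) = -3 (R(f) = 9 + 3*(-4) = 9 - 12 = -3)
A = 10 (A = -5*(-2) = 10)
E(Q) = 46/3 + 10/Q (E(Q) = -2 + (-52/(-3) + 10/Q) = -2 + (-52*(-⅓) + 10/Q) = -2 + (52/3 + 10/Q) = 46/3 + 10/Q)
(-26116 + E(119))/((20 + 36)² - 28142) = (-26116 + (46/3 + 10/119))/((20 + 36)² - 28142) = (-26116 + (46/3 + 10*(1/119)))/(56² - 28142) = (-26116 + (46/3 + 10/119))/(3136 - 28142) = (-26116 + 5504/357)/(-25006) = -9317908/357*(-1/25006) = 4658954/4463571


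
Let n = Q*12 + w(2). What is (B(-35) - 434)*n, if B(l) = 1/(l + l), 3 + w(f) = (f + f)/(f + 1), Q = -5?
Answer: 374699/14 ≈ 26764.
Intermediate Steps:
w(f) = -3 + 2*f/(1 + f) (w(f) = -3 + (f + f)/(f + 1) = -3 + (2*f)/(1 + f) = -3 + 2*f/(1 + f))
B(l) = 1/(2*l)
n = -185/3 (n = -5*12 + (-3 - 1*2)/(1 + 2) = -60 + (-3 - 2)/3 = -60 + (1/3)*(-5) = -60 - 5/3 = -185/3 ≈ -61.667)
(B(-35) - 434)*n = ((1/2)/(-35) - 434)*(-185/3) = ((1/2)*(-1/35) - 434)*(-185/3) = (-1/70 - 434)*(-185/3) = -30381/70*(-185/3) = 374699/14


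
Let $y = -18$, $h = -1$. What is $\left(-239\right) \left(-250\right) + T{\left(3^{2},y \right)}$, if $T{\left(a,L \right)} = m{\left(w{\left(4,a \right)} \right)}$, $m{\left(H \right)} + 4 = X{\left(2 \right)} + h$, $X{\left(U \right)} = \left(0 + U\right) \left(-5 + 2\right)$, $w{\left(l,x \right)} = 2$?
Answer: $59739$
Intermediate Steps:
$X{\left(U \right)} = - 3 U$ ($X{\left(U \right)} = U \left(-3\right) = - 3 U$)
$m{\left(H \right)} = -11$ ($m{\left(H \right)} = -4 - 7 = -11$)
$T{\left(a,L \right)} = -11$
$\left(-239\right) \left(-250\right) + T{\left(3^{2},y \right)} = \left(-239\right) \left(-250\right) - 11 = 59750 - 11 = 59739$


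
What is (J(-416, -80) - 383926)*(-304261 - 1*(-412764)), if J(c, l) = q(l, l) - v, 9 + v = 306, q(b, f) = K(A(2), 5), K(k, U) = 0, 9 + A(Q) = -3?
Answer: -41689348169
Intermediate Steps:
A(Q) = -12 (A(Q) = -9 - 3 = -12)
q(b, f) = 0
v = 297 (v = -9 + 306 = 297)
J(c, l) = -297 (J(c, l) = 0 - 1*297 = 0 - 297 = -297)
(J(-416, -80) - 383926)*(-304261 - 1*(-412764)) = (-297 - 383926)*(-304261 - 1*(-412764)) = -384223*(-304261 + 412764) = -384223*108503 = -41689348169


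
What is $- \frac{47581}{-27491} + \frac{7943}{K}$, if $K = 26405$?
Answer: $\frac{1474737318}{725899855} \approx 2.0316$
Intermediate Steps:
$- \frac{47581}{-27491} + \frac{7943}{K} = - \frac{47581}{-27491} + \frac{7943}{26405} = \left(-47581\right) \left(- \frac{1}{27491}\right) + 7943 \cdot \frac{1}{26405} = \frac{47581}{27491} + \frac{7943}{26405} = \frac{1474737318}{725899855}$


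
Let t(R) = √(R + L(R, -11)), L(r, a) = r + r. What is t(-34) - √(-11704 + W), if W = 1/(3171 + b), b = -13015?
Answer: I*(√102 - √283542089597/4922) ≈ -98.086*I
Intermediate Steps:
L(r, a) = 2*r
W = -1/9844 (W = 1/(3171 - 13015) = 1/(-9844) = -1/9844 ≈ -0.00010158)
t(R) = √3*√R (t(R) = √(R + 2*R) = √(3*R) = √3*√R)
t(-34) - √(-11704 + W) = √3*√(-34) - √(-11704 - 1/9844) = √3*(I*√34) - √(-115214177/9844) = I*√102 - I*√283542089597/4922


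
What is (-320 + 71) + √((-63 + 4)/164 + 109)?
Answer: -249 + √730497/82 ≈ -238.58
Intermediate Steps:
(-320 + 71) + √((-63 + 4)/164 + 109) = -249 + √(-59*1/164 + 109) = -249 + √(-59/164 + 109) = -249 + √(17817/164) = -249 + √730497/82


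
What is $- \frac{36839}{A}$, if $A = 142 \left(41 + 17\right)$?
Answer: $- \frac{36839}{8236} \approx -4.4729$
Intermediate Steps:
$A = 8236$ ($A = 142 \cdot 58 = 8236$)
$- \frac{36839}{A} = - \frac{36839}{8236}$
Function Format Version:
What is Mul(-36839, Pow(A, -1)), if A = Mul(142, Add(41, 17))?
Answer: Rational(-36839, 8236) ≈ -4.4729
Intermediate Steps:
A = 8236 (A = Mul(142, 58) = 8236)
Mul(-36839, Pow(A, -1)) = Mul(-36839, Pow(8236, -1)) = Mul(-36839, Rational(1, 8236)) = Rational(-36839, 8236)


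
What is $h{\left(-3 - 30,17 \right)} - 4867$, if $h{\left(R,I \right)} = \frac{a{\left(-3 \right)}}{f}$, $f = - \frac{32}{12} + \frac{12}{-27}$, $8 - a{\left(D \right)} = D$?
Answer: $- \frac{136375}{28} \approx -4870.5$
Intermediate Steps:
$a{\left(D \right)} = 8 - D$
$f = - \frac{28}{9}$ ($f = \left(-32\right) \frac{1}{12} + 12 \left(- \frac{1}{27}\right) = - \frac{8}{3} - \frac{4}{9} = - \frac{28}{9} \approx -3.1111$)
$h{\left(R,I \right)} = - \frac{99}{28}$ ($h{\left(R,I \right)} = \frac{8 - -3}{- \frac{28}{9}} = \left(8 + 3\right) \left(- \frac{9}{28}\right) = 11 \left(- \frac{9}{28}\right) = - \frac{99}{28}$)
$h{\left(-3 - 30,17 \right)} - 4867 = - \frac{99}{28} - 4867 = - \frac{136375}{28}$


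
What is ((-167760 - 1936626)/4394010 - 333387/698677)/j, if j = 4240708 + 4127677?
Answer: -489198651532/4281814906076566075 ≈ -1.1425e-7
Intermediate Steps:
j = 8368385
((-167760 - 1936626)/4394010 - 333387/698677)/j = ((-167760 - 1936626)/4394010 - 333387/698677)/8368385 = (-2104386*1/4394010 - 333387*1/698677)*(1/8368385) = (-350731/732335 - 333387/698677)*(1/8368385) = -489198651532/511665620795*1/8368385 = -489198651532/4281814906076566075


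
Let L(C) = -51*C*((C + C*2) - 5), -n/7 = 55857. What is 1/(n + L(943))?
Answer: -1/136205631 ≈ -7.3418e-9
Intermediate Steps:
n = -390999 (n = -7*55857 = -390999)
L(C) = -51*C*(-5 + 3*C) (L(C) = -51*C*((C + 2*C) - 5) = -51*C*(3*C - 5) = -51*C*(-5 + 3*C))
1/(n + L(943)) = 1/(-390999 + 51*943*(5 - 3*943)) = 1/(-390999 + 51*943*(5 - 2829)) = 1/(-390999 + 51*943*(-2824)) = 1/(-390999 - 135814632) = 1/(-136205631) = -1/136205631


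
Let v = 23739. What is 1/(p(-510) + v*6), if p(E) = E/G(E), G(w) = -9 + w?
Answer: 173/24641252 ≈ 7.0207e-6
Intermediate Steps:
p(E) = E/(-9 + E)
1/(p(-510) + v*6) = 1/(-510/(-9 - 510) + 23739*6) = 1/(-510/(-519) + 142434) = 1/(-510*(-1/519) + 142434) = 1/(170/173 + 142434) = 1/(24641252/173) = 173/24641252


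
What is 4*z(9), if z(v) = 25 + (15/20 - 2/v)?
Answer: 919/9 ≈ 102.11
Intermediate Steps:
z(v) = 103/4 - 2/v (z(v) = 25 + (15*(1/20) - 2/v) = 25 + (3/4 - 2/v) = 103/4 - 2/v)
4*z(9) = 4*(103/4 - 2/9) = 4*(919/36) = 919/9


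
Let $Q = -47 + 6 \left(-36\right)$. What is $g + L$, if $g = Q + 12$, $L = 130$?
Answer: $-121$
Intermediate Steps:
$Q = -263$ ($Q = -47 - 216 = -263$)
$g = -251$ ($g = -263 + 12 = -251$)
$g + L = -251 + 130 = -121$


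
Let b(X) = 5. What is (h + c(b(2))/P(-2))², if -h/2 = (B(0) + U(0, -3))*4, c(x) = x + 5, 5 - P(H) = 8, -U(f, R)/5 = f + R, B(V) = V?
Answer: 136900/9 ≈ 15211.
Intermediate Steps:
U(f, R) = -5*R - 5*f (U(f, R) = -5*(f + R) = -5*(R + f) = -5*R - 5*f)
P(H) = -3 (P(H) = 5 - 1*8 = 5 - 8 = -3)
c(x) = 5 + x
h = -120 (h = -2*(0 + (-5*(-3) - 5*0))*4 = -2*(0 + (15 + 0))*4 = -2*(0 + 15)*4 = -30*4 = -2*60 = -120)
(h + c(b(2))/P(-2))² = (-120 + (5 + 5)/(-3))² = (-120 + 10*(-⅓))² = (-120 - 10/3)² = (-370/3)² = 136900/9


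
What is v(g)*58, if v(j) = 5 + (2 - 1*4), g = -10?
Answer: 174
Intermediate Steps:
v(j) = 3 (v(j) = 5 + (2 - 4) = 5 - 2 = 3)
v(g)*58 = 3*58 = 174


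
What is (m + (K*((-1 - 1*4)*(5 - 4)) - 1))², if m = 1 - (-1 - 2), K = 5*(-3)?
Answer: 6084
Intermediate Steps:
K = -15
m = 4 (m = 1 - 1*(-3) = 1 + 3 = 4)
(m + (K*((-1 - 1*4)*(5 - 4)) - 1))² = (4 + (-15*(-1 - 1*4)*(5 - 4) - 1))² = (4 + (-15*(-1 - 4) - 1))² = (4 + (-(-75) - 1))² = (4 + (-15*(-5) - 1))² = (4 + (75 - 1))² = (4 + 74)² = 78² = 6084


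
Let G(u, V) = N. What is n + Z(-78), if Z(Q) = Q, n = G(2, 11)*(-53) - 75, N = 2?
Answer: -259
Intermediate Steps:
G(u, V) = 2
n = -181 (n = 2*(-53) - 75 = -106 - 75 = -181)
n + Z(-78) = -181 - 78 = -259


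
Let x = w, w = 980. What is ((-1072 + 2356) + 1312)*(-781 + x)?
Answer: 516604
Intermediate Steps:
x = 980
((-1072 + 2356) + 1312)*(-781 + x) = ((-1072 + 2356) + 1312)*(-781 + 980) = (1284 + 1312)*199 = 2596*199 = 516604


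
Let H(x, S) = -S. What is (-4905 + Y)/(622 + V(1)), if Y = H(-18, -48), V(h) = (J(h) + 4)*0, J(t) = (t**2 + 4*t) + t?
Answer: -4857/622 ≈ -7.8087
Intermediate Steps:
J(t) = t**2 + 5*t
V(h) = 0 (V(h) = (h*(5 + h) + 4)*0 = (4 + h*(5 + h))*0 = 0)
Y = 48 (Y = -1*(-48) = 48)
(-4905 + Y)/(622 + V(1)) = (-4905 + 48)/(622 + 0) = -4857/622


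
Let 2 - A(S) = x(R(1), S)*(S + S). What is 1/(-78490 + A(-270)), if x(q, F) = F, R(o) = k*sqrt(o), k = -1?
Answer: -1/224288 ≈ -4.4586e-6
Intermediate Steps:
R(o) = -sqrt(o)
A(S) = 2 - 2*S**2 (A(S) = 2 - S*(S + S) = 2 - S*2*S = 2 - 2*S**2)
1/(-78490 + A(-270)) = 1/(-78490 + (2 - 2*(-270)**2)) = 1/(-78490 + (2 - 2*72900)) = 1/(-78490 + (2 - 145800)) = 1/(-78490 - 145798) = 1/(-224288) = -1/224288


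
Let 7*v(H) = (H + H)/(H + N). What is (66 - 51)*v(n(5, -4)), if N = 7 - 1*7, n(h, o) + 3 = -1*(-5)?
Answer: 30/7 ≈ 4.2857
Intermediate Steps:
n(h, o) = 2 (n(h, o) = -3 - 1*(-5) = -3 + 5 = 2)
N = 0 (N = 7 - 7 = 0)
v(H) = 2/7 (v(H) = ((H + H)/(H + 0))/7 = ((2*H)/H)/7 = (1/7)*2 = 2/7)
(66 - 51)*v(n(5, -4)) = (66 - 51)*(2/7) = 15*(2/7) = 30/7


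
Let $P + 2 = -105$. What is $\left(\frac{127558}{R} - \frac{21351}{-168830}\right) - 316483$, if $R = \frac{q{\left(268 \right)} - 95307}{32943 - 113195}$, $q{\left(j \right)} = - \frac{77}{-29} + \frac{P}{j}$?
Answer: $- \frac{26145225735442834709}{125053811158930} \approx -2.0907 \cdot 10^{5}$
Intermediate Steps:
$P = -107$ ($P = -2 - 105 = -107$)
$q{\left(j \right)} = \frac{77}{29} - \frac{107}{j}$ ($q{\left(j \right)} = - \frac{77}{-29} - \frac{107}{j} = \left(-77\right) \left(- \frac{1}{29}\right) - \frac{107}{j} = \frac{77}{29} - \frac{107}{j}$)
$R = \frac{740708471}{623718544}$ ($R = \frac{\left(\frac{77}{29} - \frac{107}{268}\right) - 95307}{32943 - 113195} = \frac{\left(\frac{77}{29} - \frac{107}{268}\right) - 95307}{-80252} = \left(\left(\frac{77}{29} - \frac{107}{268}\right) - 95307\right) \left(- \frac{1}{80252}\right) = \left(\frac{17533}{7772} - 95307\right) \left(- \frac{1}{80252}\right) = \left(- \frac{740708471}{7772}\right) \left(- \frac{1}{80252}\right) = \frac{740708471}{623718544} \approx 1.1876$)
$\left(\frac{127558}{R} - \frac{21351}{-168830}\right) - 316483 = \left(\frac{127558}{\frac{740708471}{623718544}} - \frac{21351}{-168830}\right) - 316483 = \left(127558 \cdot \frac{623718544}{740708471} - - \frac{21351}{168830}\right) - 316483 = \left(\frac{79560290035552}{740708471} + \frac{21351}{168830}\right) - 316483 = \frac{13432179581568808481}{125053811158930} - 316483 = - \frac{26145225735442834709}{125053811158930}$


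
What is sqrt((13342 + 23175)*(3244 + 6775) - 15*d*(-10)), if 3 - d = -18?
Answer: sqrt(365866973) ≈ 19128.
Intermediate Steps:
d = 21 (d = 3 - 1*(-18) = 3 + 18 = 21)
sqrt((13342 + 23175)*(3244 + 6775) - 15*d*(-10)) = sqrt((13342 + 23175)*(3244 + 6775) - 15*21*(-10)) = sqrt(36517*10019 - 315*(-10)) = sqrt(365863823 + 3150) = sqrt(365866973)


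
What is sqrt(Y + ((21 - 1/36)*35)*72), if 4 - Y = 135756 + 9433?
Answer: I*sqrt(92335) ≈ 303.87*I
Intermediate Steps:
Y = -145185 (Y = 4 - (135756 + 9433) = 4 - 1*145189 = 4 - 145189 = -145185)
sqrt(Y + ((21 - 1/36)*35)*72) = sqrt(-145185 + ((21 - 1/36)*35)*72) = sqrt(-145185 + ((755/36)*35)*72) = sqrt(-145185 + (26425/36)*72) = sqrt(-145185 + 52850) = sqrt(-92335) = I*sqrt(92335)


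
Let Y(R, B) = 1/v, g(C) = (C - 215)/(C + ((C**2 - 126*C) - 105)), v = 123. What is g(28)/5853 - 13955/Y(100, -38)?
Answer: -28341090868358/16511313 ≈ -1.7165e+6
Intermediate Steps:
g(C) = (-215 + C)/(-105 + C**2 - 125*C) (g(C) = (-215 + C)/(C + (-105 + C**2 - 126*C)) = (-215 + C)/(-105 + C**2 - 125*C))
Y(R, B) = 1/123
g(28)/5853 - 13955/Y(100, -38) = ((215 - 1*28)/(105 - 1*28**2 + 125*28))/5853 - 13955/1/123 = ((215 - 28)/(105 - 1*784 + 3500))*(1/5853) - 13955*123 = (187/(105 - 784 + 3500))*(1/5853) - 1716465 = (187/2821)*(1/5853) - 1716465 = 187/16511313 - 1716465 = -28341090868358/16511313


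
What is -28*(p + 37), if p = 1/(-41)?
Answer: -42448/41 ≈ -1035.3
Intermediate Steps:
p = -1/41 ≈ -0.024390
-28*(p + 37) = -28*(-1/41 + 37) = -28*1516/41 = -42448/41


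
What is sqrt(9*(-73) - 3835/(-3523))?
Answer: 2*I*sqrt(12042698)/271 ≈ 25.611*I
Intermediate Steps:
sqrt(9*(-73) - 3835/(-3523)) = sqrt(-657 - 3835*(-1/3523)) = sqrt(-657 + 295/271) = sqrt(-177752/271) = 2*I*sqrt(12042698)/271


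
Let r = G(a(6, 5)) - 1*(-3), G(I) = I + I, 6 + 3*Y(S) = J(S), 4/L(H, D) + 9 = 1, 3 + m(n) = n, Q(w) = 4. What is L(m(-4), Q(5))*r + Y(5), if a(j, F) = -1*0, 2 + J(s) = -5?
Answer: -35/6 ≈ -5.8333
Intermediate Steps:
J(s) = -7 (J(s) = -2 - 5 = -7)
m(n) = -3 + n
L(H, D) = -1/2 (L(H, D) = 4/(-9 + 1) = 4/(-8) = 4*(-1/8) = -1/2)
Y(S) = -13/3 (Y(S) = -2 + (1/3)*(-7) = -2 - 7/3 = -13/3)
a(j, F) = 0
G(I) = 2*I
r = 3 (r = 2*0 - 1*(-3) = 0 + 3 = 3)
L(m(-4), Q(5))*r + Y(5) = -1/2*3 - 13/3 = -3/2 - 13/3 = -35/6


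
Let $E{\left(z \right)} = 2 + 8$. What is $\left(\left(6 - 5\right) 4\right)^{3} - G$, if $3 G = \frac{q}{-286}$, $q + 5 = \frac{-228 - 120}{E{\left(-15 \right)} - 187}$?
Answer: $\frac{3239629}{50622} \approx 63.996$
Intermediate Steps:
$E{\left(z \right)} = 10$
$q = - \frac{179}{59}$ ($q = -5 + \frac{-228 - 120}{10 - 187} = -5 - \frac{348}{-177} = -5 - - \frac{116}{59} = -5 + \frac{116}{59} = - \frac{179}{59} \approx -3.0339$)
$G = \frac{179}{50622}$ ($G = \frac{\left(- \frac{179}{59}\right) \frac{1}{-286}}{3} = \frac{\left(- \frac{179}{59}\right) \left(- \frac{1}{286}\right)}{3} = \frac{1}{3} \cdot \frac{179}{16874} = \frac{179}{50622} \approx 0.003536$)
$\left(\left(6 - 5\right) 4\right)^{3} - G = \left(\left(6 - 5\right) 4\right)^{3} - \frac{179}{50622} = \left(1 \cdot 4\right)^{3} - \frac{179}{50622} = 4^{3} - \frac{179}{50622} = 64 - \frac{179}{50622} = \frac{3239629}{50622}$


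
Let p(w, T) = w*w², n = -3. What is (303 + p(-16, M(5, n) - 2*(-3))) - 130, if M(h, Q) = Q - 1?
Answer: -3923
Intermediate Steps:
M(h, Q) = -1 + Q
p(w, T) = w³
(303 + p(-16, M(5, n) - 2*(-3))) - 130 = (303 + (-16)³) - 130 = (303 - 4096) - 130 = -3793 - 130 = -3923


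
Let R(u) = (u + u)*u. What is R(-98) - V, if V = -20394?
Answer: 39602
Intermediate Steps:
R(u) = 2*u² (R(u) = (2*u)*u = 2*u²)
R(-98) - V = 2*(-98)² - 1*(-20394) = 2*9604 + 20394 = 19208 + 20394 = 39602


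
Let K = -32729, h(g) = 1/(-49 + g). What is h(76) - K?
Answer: 883684/27 ≈ 32729.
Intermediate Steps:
h(76) - K = 1/(-49 + 76) - 1*(-32729) = 1/27 + 32729 = 883684/27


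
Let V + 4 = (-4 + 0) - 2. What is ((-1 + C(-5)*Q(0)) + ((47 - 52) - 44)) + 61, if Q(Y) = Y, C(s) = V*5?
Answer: 11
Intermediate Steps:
V = -10 (V = -4 + ((-4 + 0) - 2) = -4 + (-4 - 2) = -4 - 6 = -10)
C(s) = -50 (C(s) = -10*5 = -50)
((-1 + C(-5)*Q(0)) + ((47 - 52) - 44)) + 61 = ((-1 - 50*0) + ((47 - 52) - 44)) + 61 = ((-1 + 0) + (-5 - 44)) + 61 = (-1 - 49) + 61 = -50 + 61 = 11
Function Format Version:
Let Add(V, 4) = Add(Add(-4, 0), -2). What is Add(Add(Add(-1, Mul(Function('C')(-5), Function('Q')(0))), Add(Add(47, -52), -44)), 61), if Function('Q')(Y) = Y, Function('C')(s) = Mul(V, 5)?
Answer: 11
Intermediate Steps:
V = -10 (V = Add(-4, Add(Add(-4, 0), -2)) = Add(-4, Add(-4, -2)) = Add(-4, -6) = -10)
Function('C')(s) = -50 (Function('C')(s) = Mul(-10, 5) = -50)
Add(Add(Add(-1, Mul(Function('C')(-5), Function('Q')(0))), Add(Add(47, -52), -44)), 61) = Add(Add(Add(-1, Mul(-50, 0)), Add(Add(47, -52), -44)), 61) = Add(Add(Add(-1, 0), Add(-5, -44)), 61) = Add(Add(-1, -49), 61) = Add(-50, 61) = 11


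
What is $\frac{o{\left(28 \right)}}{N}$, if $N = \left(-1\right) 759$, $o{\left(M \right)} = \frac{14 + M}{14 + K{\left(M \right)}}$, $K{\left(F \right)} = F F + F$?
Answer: $- \frac{1}{14927} \approx -6.6993 \cdot 10^{-5}$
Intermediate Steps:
$K{\left(F \right)} = F + F^{2}$ ($K{\left(F \right)} = F^{2} + F = F + F^{2}$)
$o{\left(M \right)} = \frac{14 + M}{14 + M \left(1 + M\right)}$
$N = -759$
$\frac{o{\left(28 \right)}}{N} = \frac{\frac{1}{14 + 28 \left(1 + 28\right)} \left(14 + 28\right)}{-759} = \frac{1}{14 + 28 \cdot 29} \cdot 42 \left(- \frac{1}{759}\right) = \frac{1}{14 + 812} \cdot 42 \left(- \frac{1}{759}\right) = \frac{1}{826} \cdot 42 \left(- \frac{1}{759}\right) = \frac{3}{59} \left(- \frac{1}{759}\right) = - \frac{1}{14927}$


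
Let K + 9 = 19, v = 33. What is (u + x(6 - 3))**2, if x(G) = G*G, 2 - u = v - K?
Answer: 144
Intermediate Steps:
K = 10 (K = -9 + 19 = 10)
u = -21 (u = 2 - (33 - 1*10) = 2 - (33 - 10) = 2 - 1*23 = 2 - 23 = -21)
x(G) = G**2
(u + x(6 - 3))**2 = (-21 + (6 - 3)**2)**2 = (-21 + 3**2)**2 = (-21 + 9)**2 = (-12)**2 = 144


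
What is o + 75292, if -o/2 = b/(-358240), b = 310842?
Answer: 6743306941/89560 ≈ 75294.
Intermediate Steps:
o = 155421/89560 (o = -621684/(-358240) = -621684*(-1)/358240 = -2*(-155421/179120) = 155421/89560 ≈ 1.7354)
o + 75292 = 155421/89560 + 75292 = 6743306941/89560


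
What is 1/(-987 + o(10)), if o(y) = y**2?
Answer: -1/887 ≈ -0.0011274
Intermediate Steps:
1/(-987 + o(10)) = 1/(-987 + 10**2) = 1/(-987 + 100) = 1/(-887) = -1/887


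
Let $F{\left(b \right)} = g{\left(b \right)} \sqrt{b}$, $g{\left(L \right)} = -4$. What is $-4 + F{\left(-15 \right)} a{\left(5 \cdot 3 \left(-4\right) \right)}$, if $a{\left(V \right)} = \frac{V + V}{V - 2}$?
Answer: $-4 - \frac{240 i \sqrt{15}}{31} \approx -4.0 - 29.984 i$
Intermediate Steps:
$F{\left(b \right)} = - 4 \sqrt{b}$
$a{\left(V \right)} = \frac{2 V}{-2 + V}$
$-4 + F{\left(-15 \right)} a{\left(5 \cdot 3 \left(-4\right) \right)} = -4 + - 4 \sqrt{-15} \frac{2 \cdot 5 \cdot 3 \left(-4\right)}{-2 + 5 \cdot 3 \left(-4\right)} = -4 + - 4 i \sqrt{15} \frac{2 \cdot 15 \left(-4\right)}{-2 + 15 \left(-4\right)} = -4 + - 4 i \sqrt{15} \cdot 2 \left(-60\right) \frac{1}{-2 - 60} = -4 + - 4 i \sqrt{15} \cdot 2 \left(-60\right) \frac{1}{-62} = -4 + - 4 i \sqrt{15} \cdot 2 \left(-60\right) \left(- \frac{1}{62}\right) = -4 + - 4 i \sqrt{15} \cdot \frac{60}{31} = -4 - \frac{240 i \sqrt{15}}{31}$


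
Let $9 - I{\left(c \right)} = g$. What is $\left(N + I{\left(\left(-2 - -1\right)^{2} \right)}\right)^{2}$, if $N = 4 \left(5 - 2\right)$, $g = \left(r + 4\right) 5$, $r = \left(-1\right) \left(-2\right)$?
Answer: $81$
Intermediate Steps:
$r = 2$
$g = 30$ ($g = \left(2 + 4\right) 5 = 6 \cdot 5 = 30$)
$N = 12$ ($N = 4 \cdot 3 = 12$)
$I{\left(c \right)} = -21$ ($I{\left(c \right)} = 9 - 30 = -21$)
$\left(N + I{\left(\left(-2 - -1\right)^{2} \right)}\right)^{2} = \left(12 - 21\right)^{2} = \left(-9\right)^{2} = 81$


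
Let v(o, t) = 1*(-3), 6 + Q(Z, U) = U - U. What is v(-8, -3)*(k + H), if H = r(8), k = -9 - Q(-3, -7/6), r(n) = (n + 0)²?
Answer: -183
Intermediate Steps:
Q(Z, U) = -6 (Q(Z, U) = -6 + (U - U) = -6 + 0 = -6)
v(o, t) = -3
r(n) = n²
k = -3 (k = -9 - 1*(-6) = -9 + 6 = -3)
H = 64 (H = 8² = 64)
v(-8, -3)*(k + H) = -3*(-3 + 64) = -3*61 = -183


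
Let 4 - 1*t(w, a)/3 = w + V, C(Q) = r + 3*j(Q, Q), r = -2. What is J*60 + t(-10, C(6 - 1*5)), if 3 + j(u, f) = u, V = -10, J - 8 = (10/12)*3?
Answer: 702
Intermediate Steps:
J = 21/2 (J = 8 + (10/12)*3 = 8 + (10*(1/12))*3 = 8 + (⅚)*3 = 8 + 5/2 = 21/2 ≈ 10.500)
j(u, f) = -3 + u
C(Q) = -11 + 3*Q (C(Q) = -2 + 3*(-3 + Q) = -2 + (-9 + 3*Q) = -11 + 3*Q)
t(w, a) = 42 - 3*w (t(w, a) = 12 - 3*(w - 10) = 12 - 3*(-10 + w) = 12 + (30 - 3*w) = 42 - 3*w)
J*60 + t(-10, C(6 - 1*5)) = (21/2)*60 + (42 - 3*(-10)) = 630 + (42 + 30) = 630 + 72 = 702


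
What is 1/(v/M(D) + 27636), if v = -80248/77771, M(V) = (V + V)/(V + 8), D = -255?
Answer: 19831605/548056325152 ≈ 3.6185e-5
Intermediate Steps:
M(V) = 2*V/(8 + V) (M(V) = (2*V)/(8 + V) = 2*V/(8 + V))
v = -80248/77771 (v = -80248*1/77771 = -80248/77771 ≈ -1.0318)
1/(v/M(D) + 27636) = 1/(-80248/(77771*(2*(-255)/(8 - 255))) + 27636) = 1/(-80248/(77771*(2*(-255)/(-247))) + 27636) = 1/(-80248/(77771*(2*(-255)*(-1/247))) + 27636) = 1/(-80248/(77771*510/247) + 27636) = 1/(-80248/77771*247/510 + 27636) = 1/(-9910628/19831605 + 27636) = 1/(548056325152/19831605) = 19831605/548056325152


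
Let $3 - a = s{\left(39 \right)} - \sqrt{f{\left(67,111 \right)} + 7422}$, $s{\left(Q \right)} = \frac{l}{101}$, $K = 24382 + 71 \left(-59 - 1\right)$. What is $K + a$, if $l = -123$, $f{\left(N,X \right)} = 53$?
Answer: $\frac{2032748}{101} + 5 \sqrt{299} \approx 20213.0$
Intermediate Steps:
$K = 20122$ ($K = 24382 + 71 \left(-60\right) = 24382 - 4260 = 20122$)
$s{\left(Q \right)} = - \frac{123}{101}$
$a = \frac{426}{101} + 5 \sqrt{299}$ ($a = 3 - \left(- \frac{123}{101} - \sqrt{53 + 7422}\right) = 3 - \left(- \frac{123}{101} - \sqrt{7475}\right) = 3 - \left(- \frac{123}{101} - 5 \sqrt{299}\right) = 3 + \left(\frac{123}{101} + 5 \sqrt{299}\right) = \frac{426}{101} + 5 \sqrt{299} \approx 90.676$)
$K + a = 20122 + \left(\frac{426}{101} + 5 \sqrt{299}\right) = \frac{2032748}{101} + 5 \sqrt{299}$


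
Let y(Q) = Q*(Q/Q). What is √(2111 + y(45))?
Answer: 14*√11 ≈ 46.433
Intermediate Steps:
y(Q) = Q (y(Q) = Q*1 = Q)
√(2111 + y(45)) = √(2111 + 45) = √2156 = 14*√11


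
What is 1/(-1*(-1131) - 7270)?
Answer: -1/6139 ≈ -0.00016289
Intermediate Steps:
1/(-1*(-1131) - 7270) = 1/(1131 - 7270) = 1/(-6139) = -1/6139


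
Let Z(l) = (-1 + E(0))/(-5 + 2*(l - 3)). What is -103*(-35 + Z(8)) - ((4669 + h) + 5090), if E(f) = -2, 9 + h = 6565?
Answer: -63241/5 ≈ -12648.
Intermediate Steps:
h = 6556 (h = -9 + 6565 = 6556)
Z(l) = -3/(-11 + 2*l) (Z(l) = (-1 - 2)/(-5 + 2*(l - 3)) = -3/(-5 + 2*(-3 + l)) = -3/(-5 + (-6 + 2*l)) = -3/(-11 + 2*l))
-103*(-35 + Z(8)) - ((4669 + h) + 5090) = -103*(-35 - 3/(-11 + 2*8)) - ((4669 + 6556) + 5090) = -103*(-35 - 3/(-11 + 16)) - (11225 + 5090) = -103*(-35 - 3/5) - 1*16315 = -103*(-35 - 3*1/5) - 16315 = -103*(-35 - 3/5) - 16315 = -103*(-178/5) - 16315 = 18334/5 - 16315 = -63241/5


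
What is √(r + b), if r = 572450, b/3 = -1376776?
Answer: I*√3557878 ≈ 1886.2*I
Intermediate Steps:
b = -4130328 (b = 3*(-1376776) = -4130328)
√(r + b) = √(572450 - 4130328) = √(-3557878) = I*√3557878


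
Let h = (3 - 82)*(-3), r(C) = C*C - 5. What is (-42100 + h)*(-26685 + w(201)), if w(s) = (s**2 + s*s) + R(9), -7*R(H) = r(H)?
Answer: -15855318209/7 ≈ -2.2650e+9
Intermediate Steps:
r(C) = -5 + C**2 (r(C) = C**2 - 5 = -5 + C**2)
R(H) = 5/7 - H**2/7 (R(H) = -(-5 + H**2)/7 = 5/7 - H**2/7)
h = 237 (h = -79*(-3) = 237)
w(s) = -76/7 + 2*s**2 (w(s) = (s**2 + s*s) + (5/7 - 1/7*9**2) = (s**2 + s**2) + (5/7 - 1/7*81) = 2*s**2 + (5/7 - 81/7) = 2*s**2 - 76/7 = -76/7 + 2*s**2)
(-42100 + h)*(-26685 + w(201)) = (-42100 + 237)*(-26685 + (-76/7 + 2*201**2)) = -41863*(-26685 + (-76/7 + 2*40401)) = -41863*(-26685 + (-76/7 + 80802)) = -41863*(-26685 + 565538/7) = -41863*378743/7 = -15855318209/7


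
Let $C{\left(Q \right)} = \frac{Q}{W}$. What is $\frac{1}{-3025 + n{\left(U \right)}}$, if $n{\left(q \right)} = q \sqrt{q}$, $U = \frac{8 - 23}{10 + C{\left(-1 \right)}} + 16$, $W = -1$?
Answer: $- \frac{4026275}{12175308594} - \frac{1771 \sqrt{1771}}{12175308594} \approx -0.00033681$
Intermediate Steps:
$C{\left(Q \right)} = - Q$ ($C{\left(Q \right)} = \frac{Q}{-1} = Q \left(-1\right) = - Q$)
$U = \frac{161}{11}$ ($U = \frac{8 - 23}{10 - -1} + 16 = - \frac{15}{10 + 1} + 16 = - \frac{15}{11} + 16 = \frac{161}{11} \approx 14.636$)
$n{\left(q \right)} = q^{\frac{3}{2}}$
$\frac{1}{-3025 + n{\left(U \right)}} = \frac{1}{-3025 + \left(\frac{161}{11}\right)^{\frac{3}{2}}} = \frac{1}{-3025 + \frac{161 \sqrt{1771}}{121}}$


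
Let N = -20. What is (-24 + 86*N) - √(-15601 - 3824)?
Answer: -1744 - 5*I*√777 ≈ -1744.0 - 139.37*I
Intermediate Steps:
(-24 + 86*N) - √(-15601 - 3824) = (-24 + 86*(-20)) - √(-15601 - 3824) = (-24 - 1720) - √(-19425) = -1744 - 5*I*√777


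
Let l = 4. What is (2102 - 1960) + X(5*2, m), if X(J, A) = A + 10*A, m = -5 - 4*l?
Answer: -89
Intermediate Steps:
m = -21 (m = -5 - 4*4 = -5 - 16 = -21)
X(J, A) = 11*A
(2102 - 1960) + X(5*2, m) = (2102 - 1960) + 11*(-21) = 142 - 231 = -89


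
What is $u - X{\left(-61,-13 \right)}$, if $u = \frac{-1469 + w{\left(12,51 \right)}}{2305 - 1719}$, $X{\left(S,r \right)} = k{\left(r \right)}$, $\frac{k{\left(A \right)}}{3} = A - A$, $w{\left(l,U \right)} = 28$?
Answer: $- \frac{1441}{586} \approx -2.459$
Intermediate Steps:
$k{\left(A \right)} = 0$ ($k{\left(A \right)} = 3 \left(A - A\right) = 3 \cdot 0 = 0$)
$X{\left(S,r \right)} = 0$
$u = - \frac{1441}{586}$ ($u = \frac{-1469 + 28}{2305 - 1719} = - \frac{1441}{586} \approx -2.459$)
$u - X{\left(-61,-13 \right)} = - \frac{1441}{586} - 0 = - \frac{1441}{586} + 0 = - \frac{1441}{586}$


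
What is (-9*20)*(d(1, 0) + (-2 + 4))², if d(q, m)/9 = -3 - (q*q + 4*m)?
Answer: -208080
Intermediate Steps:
d(q, m) = -27 - 36*m - 9*q² (d(q, m) = 9*(-3 - (q*q + 4*m)) = 9*(-3 - (q² + 4*m)) = 9*(-3 + (-q² - 4*m)) = 9*(-3 - q² - 4*m) = -27 - 36*m - 9*q²)
(-9*20)*(d(1, 0) + (-2 + 4))² = (-9*20)*((-27 - 36*0 - 9*1²) + (-2 + 4))² = -180*((-27 + 0 - 9*1) + 2)² = -180*((-27 + 0 - 9) + 2)² = -180*(-36 + 2)² = -180*(-34)² = -180*1156 = -208080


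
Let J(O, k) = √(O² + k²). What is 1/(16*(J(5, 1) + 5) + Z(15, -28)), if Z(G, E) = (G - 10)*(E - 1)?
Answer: 5/187 + 16*√26/2431 ≈ 0.060298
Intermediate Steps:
Z(G, E) = (-1 + E)*(-10 + G) (Z(G, E) = (-10 + G)*(-1 + E) = (-1 + E)*(-10 + G))
1/(16*(J(5, 1) + 5) + Z(15, -28)) = 1/(16*(√(5² + 1²) + 5) + (10 - 1*15 - 10*(-28) - 28*15)) = 1/(16*(√(25 + 1) + 5) + (10 - 15 + 280 - 420)) = 1/(16*(√26 + 5) - 145) = 1/(16*(5 + √26) - 145) = 1/((80 + 16*√26) - 145) = 1/(-65 + 16*√26)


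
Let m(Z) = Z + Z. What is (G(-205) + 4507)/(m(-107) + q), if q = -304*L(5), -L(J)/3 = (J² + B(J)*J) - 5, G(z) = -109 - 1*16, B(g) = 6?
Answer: 2191/22693 ≈ 0.096550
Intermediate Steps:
m(Z) = 2*Z
G(z) = -125 (G(z) = -109 - 16 = -125)
L(J) = 15 - 18*J - 3*J² (L(J) = -3*((J² + 6*J) - 5) = -3*(-5 + J² + 6*J) = 15 - 18*J - 3*J²)
q = 45600 (q = -304*(15 - 18*5 - 3*5²) = -304*(15 - 90 - 3*25) = -304*(15 - 90 - 75) = -304*(-150) = 45600)
(G(-205) + 4507)/(m(-107) + q) = (-125 + 4507)/(2*(-107) + 45600) = 4382/(-214 + 45600) = 4382/45386 = 4382*(1/45386) = 2191/22693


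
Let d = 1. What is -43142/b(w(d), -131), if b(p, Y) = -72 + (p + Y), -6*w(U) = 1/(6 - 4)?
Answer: 517704/2437 ≈ 212.44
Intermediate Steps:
w(U) = -1/12 (w(U) = -1/(6*(6 - 4)) = -⅙/2 = -⅙*½ = -1/12)
b(p, Y) = -72 + Y + p (b(p, Y) = -72 + (Y + p) = -72 + Y + p)
-43142/b(w(d), -131) = -43142/(-72 - 131 - 1/12) = -43142/(-2437/12) = -43142*(-12/2437) = 517704/2437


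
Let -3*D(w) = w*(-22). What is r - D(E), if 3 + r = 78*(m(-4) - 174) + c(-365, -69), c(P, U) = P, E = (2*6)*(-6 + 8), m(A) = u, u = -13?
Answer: -15130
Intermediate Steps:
m(A) = -13
E = 24 (E = 12*2 = 24)
r = -14954 (r = -3 + (78*(-13 - 174) - 365) = -3 + (78*(-187) - 365) = -3 + (-14586 - 365) = -3 - 14951 = -14954)
D(w) = 22*w/3 (D(w) = -w*(-22)/3 = -(-22)*w/3 = 22*w/3)
r - D(E) = -14954 - 22*24/3 = -14954 - 1*176 = -14954 - 176 = -15130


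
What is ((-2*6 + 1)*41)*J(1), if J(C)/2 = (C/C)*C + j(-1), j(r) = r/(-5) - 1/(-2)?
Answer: -7667/5 ≈ -1533.4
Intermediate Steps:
j(r) = ½ - r/5 (j(r) = r*(-⅕) - 1*(-½) = -r/5 + ½ = ½ - r/5)
J(C) = 7/5 + 2*C (J(C) = 2*((C/C)*C + (½ - ⅕*(-1))) = 2*(1*C + (½ + ⅕)) = 2*(C + 7/10) = 2*(7/10 + C) = 7/5 + 2*C)
((-2*6 + 1)*41)*J(1) = ((-2*6 + 1)*41)*(7/5 + 2*1) = ((-12 + 1)*41)*(7/5 + 2) = -11*41*(17/5) = -451*17/5 = -7667/5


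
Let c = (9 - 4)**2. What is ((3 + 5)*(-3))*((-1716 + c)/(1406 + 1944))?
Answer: 20292/1675 ≈ 12.115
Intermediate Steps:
c = 25 (c = 5**2 = 25)
((3 + 5)*(-3))*((-1716 + c)/(1406 + 1944)) = ((3 + 5)*(-3))*((-1716 + 25)/(1406 + 1944)) = (8*(-3))*(-1691/3350) = -(-40584)/3350 = -24*(-1691/3350) = 20292/1675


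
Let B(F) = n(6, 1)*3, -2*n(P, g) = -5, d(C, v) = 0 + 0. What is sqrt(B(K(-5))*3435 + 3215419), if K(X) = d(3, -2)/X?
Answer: sqrt(12964726)/2 ≈ 1800.3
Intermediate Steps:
d(C, v) = 0
n(P, g) = 5/2 (n(P, g) = -1/2*(-5) = 5/2)
K(X) = 0 (K(X) = 0/X = 0)
B(F) = 15/2 (B(F) = (5/2)*3 = 15/2)
sqrt(B(K(-5))*3435 + 3215419) = sqrt((15/2)*3435 + 3215419) = sqrt(51525/2 + 3215419) = sqrt(6482363/2) = sqrt(12964726)/2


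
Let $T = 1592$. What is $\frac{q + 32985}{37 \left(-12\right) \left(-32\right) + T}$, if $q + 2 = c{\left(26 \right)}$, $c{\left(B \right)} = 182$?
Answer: $\frac{6633}{3160} \approx 2.0991$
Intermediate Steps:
$q = 180$ ($q = -2 + 182 = 180$)
$\frac{q + 32985}{37 \left(-12\right) \left(-32\right) + T} = \frac{180 + 32985}{37 \left(-12\right) \left(-32\right) + 1592} = \frac{33165}{\left(-444\right) \left(-32\right) + 1592} = \frac{33165}{14208 + 1592} = \frac{33165}{15800} = 33165 \cdot \frac{1}{15800} = \frac{6633}{3160}$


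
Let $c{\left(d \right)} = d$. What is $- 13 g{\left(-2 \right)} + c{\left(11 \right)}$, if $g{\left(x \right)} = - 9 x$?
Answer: $-223$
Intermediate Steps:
$- 13 g{\left(-2 \right)} + c{\left(11 \right)} = - 13 \left(\left(-9\right) \left(-2\right)\right) + 11 = \left(-13\right) 18 + 11 = -234 + 11 = -223$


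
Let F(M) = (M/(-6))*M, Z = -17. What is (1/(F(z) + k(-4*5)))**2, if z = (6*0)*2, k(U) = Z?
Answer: 1/289 ≈ 0.0034602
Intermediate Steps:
k(U) = -17
z = 0 (z = 0*2 = 0)
F(M) = -M**2/6 (F(M) = (M*(-1/6))*M = (-M/6)*M = -M**2/6)
(1/(F(z) + k(-4*5)))**2 = (1/(-1/6*0**2 - 17))**2 = (1/(-1/6*0 - 17))**2 = (1/(0 - 17))**2 = (1/(-17))**2 = (-1/17)**2 = 1/289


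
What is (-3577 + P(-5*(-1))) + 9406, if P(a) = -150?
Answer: 5679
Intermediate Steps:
(-3577 + P(-5*(-1))) + 9406 = (-3577 - 150) + 9406 = -3727 + 9406 = 5679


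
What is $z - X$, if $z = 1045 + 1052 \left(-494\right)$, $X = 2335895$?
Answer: $-2854538$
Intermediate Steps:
$z = -518643$ ($z = 1045 - 519688 = -518643$)
$z - X = -518643 - 2335895 = -2854538$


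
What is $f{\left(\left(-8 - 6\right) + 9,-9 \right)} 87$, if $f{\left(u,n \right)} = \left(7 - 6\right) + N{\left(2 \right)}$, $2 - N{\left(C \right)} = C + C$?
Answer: $-87$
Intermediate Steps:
$N{\left(C \right)} = 2 - 2 C$ ($N{\left(C \right)} = 2 - \left(C + C\right) = 2 - 2 C$)
$f{\left(u,n \right)} = -1$ ($f{\left(u,n \right)} = \left(7 - 6\right) + \left(2 - 4\right) = 1 + \left(2 - 4\right) = 1 - 2 = -1$)
$f{\left(\left(-8 - 6\right) + 9,-9 \right)} 87 = \left(-1\right) 87 = -87$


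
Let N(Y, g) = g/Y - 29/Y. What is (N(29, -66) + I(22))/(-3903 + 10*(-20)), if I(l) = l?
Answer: -543/118987 ≈ -0.0045635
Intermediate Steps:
N(Y, g) = -29/Y + g/Y
(N(29, -66) + I(22))/(-3903 + 10*(-20)) = ((-29 - 66)/29 + 22)/(-3903 + 10*(-20)) = ((1/29)*(-95) + 22)/(-3903 - 200) = (-95/29 + 22)/(-4103) = (543/29)*(-1/4103) = -543/118987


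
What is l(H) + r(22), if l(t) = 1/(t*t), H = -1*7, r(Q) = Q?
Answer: 1079/49 ≈ 22.020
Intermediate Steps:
H = -7
l(t) = t⁻²
l(H) + r(22) = (-7)⁻² + 22 = 1/49 + 22 = 1079/49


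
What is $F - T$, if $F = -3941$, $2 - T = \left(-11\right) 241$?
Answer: $-6594$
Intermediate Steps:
$T = 2653$ ($T = 2 - \left(-11\right) 241 = 2 - -2651 = 2 + 2651 = 2653$)
$F - T = -3941 - 2653 = -6594$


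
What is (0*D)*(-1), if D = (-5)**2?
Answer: 0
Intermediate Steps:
D = 25
(0*D)*(-1) = (0*25)*(-1) = 0*(-1) = 0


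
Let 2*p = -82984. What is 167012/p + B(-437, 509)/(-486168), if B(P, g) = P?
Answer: -20294439503/5043020664 ≈ -4.0243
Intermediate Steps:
p = -41492 (p = (½)*(-82984) = -41492)
167012/p + B(-437, 509)/(-486168) = 167012/(-41492) - 437/(-486168) = 167012*(-1/41492) - 437*(-1/486168) = -41753/10373 + 437/486168 = -20294439503/5043020664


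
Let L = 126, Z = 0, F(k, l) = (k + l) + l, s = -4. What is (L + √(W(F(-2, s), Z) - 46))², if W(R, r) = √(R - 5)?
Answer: (126 + √(-46 + I*√15))² ≈ 15902.0 + 1714.5*I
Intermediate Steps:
F(k, l) = k + 2*l
W(R, r) = √(-5 + R)
(L + √(W(F(-2, s), Z) - 46))² = (126 + √(√(-5 + (-2 + 2*(-4))) - 46))² = (126 + √(√(-5 + (-2 - 8)) - 46))² = (126 + √(√(-5 - 10) - 46))² = (126 + √(√(-15) - 46))² = (126 + √(I*√15 - 46))² = (126 + √(-46 + I*√15))²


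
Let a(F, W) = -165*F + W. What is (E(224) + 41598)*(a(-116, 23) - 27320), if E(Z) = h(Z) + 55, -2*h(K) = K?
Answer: -338849937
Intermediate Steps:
h(K) = -K/2
a(F, W) = W - 165*F
E(Z) = 55 - Z/2 (E(Z) = -Z/2 + 55 = 55 - Z/2)
(E(224) + 41598)*(a(-116, 23) - 27320) = ((55 - ½*224) + 41598)*((23 - 165*(-116)) - 27320) = ((55 - 112) + 41598)*((23 + 19140) - 27320) = (-57 + 41598)*(19163 - 27320) = 41541*(-8157) = -338849937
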